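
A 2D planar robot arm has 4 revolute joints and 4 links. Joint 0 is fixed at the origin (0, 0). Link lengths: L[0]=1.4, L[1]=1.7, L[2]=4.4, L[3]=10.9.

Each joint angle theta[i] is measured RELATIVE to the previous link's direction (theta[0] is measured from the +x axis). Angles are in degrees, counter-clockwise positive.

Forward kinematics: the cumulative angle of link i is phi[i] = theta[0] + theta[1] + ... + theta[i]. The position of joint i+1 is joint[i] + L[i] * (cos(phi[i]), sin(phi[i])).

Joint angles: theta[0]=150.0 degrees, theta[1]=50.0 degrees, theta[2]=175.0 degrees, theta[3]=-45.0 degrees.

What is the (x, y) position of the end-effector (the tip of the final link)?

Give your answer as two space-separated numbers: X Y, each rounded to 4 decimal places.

joint[0] = (0.0000, 0.0000)  (base)
link 0: phi[0] = 150 = 150 deg
  cos(150 deg) = -0.8660, sin(150 deg) = 0.5000
  joint[1] = (0.0000, 0.0000) + 1.4 * (-0.8660, 0.5000) = (0.0000 + -1.2124, 0.0000 + 0.7000) = (-1.2124, 0.7000)
link 1: phi[1] = 150 + 50 = 200 deg
  cos(200 deg) = -0.9397, sin(200 deg) = -0.3420
  joint[2] = (-1.2124, 0.7000) + 1.7 * (-0.9397, -0.3420) = (-1.2124 + -1.5975, 0.7000 + -0.5814) = (-2.8099, 0.1186)
link 2: phi[2] = 150 + 50 + 175 = 375 deg
  cos(375 deg) = 0.9659, sin(375 deg) = 0.2588
  joint[3] = (-2.8099, 0.1186) + 4.4 * (0.9659, 0.2588) = (-2.8099 + 4.2501, 0.1186 + 1.1388) = (1.4402, 1.2574)
link 3: phi[3] = 150 + 50 + 175 + -45 = 330 deg
  cos(330 deg) = 0.8660, sin(330 deg) = -0.5000
  joint[4] = (1.4402, 1.2574) + 10.9 * (0.8660, -0.5000) = (1.4402 + 9.4397, 1.2574 + -5.4500) = (10.8798, -4.1926)
End effector: (10.8798, -4.1926)

Answer: 10.8798 -4.1926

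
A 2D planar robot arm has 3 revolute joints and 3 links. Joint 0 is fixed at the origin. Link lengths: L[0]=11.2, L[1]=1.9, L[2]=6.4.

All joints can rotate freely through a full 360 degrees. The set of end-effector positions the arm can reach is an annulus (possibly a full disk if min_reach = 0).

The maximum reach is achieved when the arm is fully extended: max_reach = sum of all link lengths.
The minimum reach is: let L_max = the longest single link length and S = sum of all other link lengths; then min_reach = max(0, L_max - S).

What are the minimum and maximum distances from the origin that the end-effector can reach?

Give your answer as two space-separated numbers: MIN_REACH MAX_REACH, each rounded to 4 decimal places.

Answer: 2.9000 19.5000

Derivation:
Link lengths: [11.2, 1.9, 6.4]
max_reach = 11.2 + 1.9 + 6.4 = 19.5
L_max = max([11.2, 1.9, 6.4]) = 11.2
S (sum of others) = 19.5 - 11.2 = 8.3
min_reach = max(0, 11.2 - 8.3) = max(0, 2.9) = 2.9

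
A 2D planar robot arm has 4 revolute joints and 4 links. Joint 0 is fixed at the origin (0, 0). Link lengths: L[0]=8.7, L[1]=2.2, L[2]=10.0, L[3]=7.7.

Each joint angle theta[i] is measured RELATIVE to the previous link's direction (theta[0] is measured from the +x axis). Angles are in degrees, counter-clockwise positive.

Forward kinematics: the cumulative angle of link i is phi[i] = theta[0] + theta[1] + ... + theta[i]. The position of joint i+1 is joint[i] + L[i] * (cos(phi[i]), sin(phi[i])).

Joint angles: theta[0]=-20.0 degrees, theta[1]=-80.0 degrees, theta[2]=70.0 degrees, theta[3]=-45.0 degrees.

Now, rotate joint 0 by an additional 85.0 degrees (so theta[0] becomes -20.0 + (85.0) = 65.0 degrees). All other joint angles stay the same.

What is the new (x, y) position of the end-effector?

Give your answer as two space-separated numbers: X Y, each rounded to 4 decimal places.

Answer: 19.1206 16.8441

Derivation:
joint[0] = (0.0000, 0.0000)  (base)
link 0: phi[0] = 65 = 65 deg
  cos(65 deg) = 0.4226, sin(65 deg) = 0.9063
  joint[1] = (0.0000, 0.0000) + 8.7 * (0.4226, 0.9063) = (0.0000 + 3.6768, 0.0000 + 7.8849) = (3.6768, 7.8849)
link 1: phi[1] = 65 + -80 = -15 deg
  cos(-15 deg) = 0.9659, sin(-15 deg) = -0.2588
  joint[2] = (3.6768, 7.8849) + 2.2 * (0.9659, -0.2588) = (3.6768 + 2.1250, 7.8849 + -0.5694) = (5.8018, 7.3155)
link 2: phi[2] = 65 + -80 + 70 = 55 deg
  cos(55 deg) = 0.5736, sin(55 deg) = 0.8192
  joint[3] = (5.8018, 7.3155) + 10 * (0.5736, 0.8192) = (5.8018 + 5.7358, 7.3155 + 8.1915) = (11.5376, 15.5070)
link 3: phi[3] = 65 + -80 + 70 + -45 = 10 deg
  cos(10 deg) = 0.9848, sin(10 deg) = 0.1736
  joint[4] = (11.5376, 15.5070) + 7.7 * (0.9848, 0.1736) = (11.5376 + 7.5830, 15.5070 + 1.3371) = (19.1206, 16.8441)
End effector: (19.1206, 16.8441)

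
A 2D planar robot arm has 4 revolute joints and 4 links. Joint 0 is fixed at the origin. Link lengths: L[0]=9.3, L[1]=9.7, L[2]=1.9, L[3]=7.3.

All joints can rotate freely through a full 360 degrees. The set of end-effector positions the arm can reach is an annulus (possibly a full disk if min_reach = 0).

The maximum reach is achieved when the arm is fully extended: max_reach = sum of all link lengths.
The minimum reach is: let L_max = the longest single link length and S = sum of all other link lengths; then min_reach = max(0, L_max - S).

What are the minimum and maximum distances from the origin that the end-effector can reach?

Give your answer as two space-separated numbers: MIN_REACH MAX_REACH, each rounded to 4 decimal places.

Answer: 0.0000 28.2000

Derivation:
Link lengths: [9.3, 9.7, 1.9, 7.3]
max_reach = 9.3 + 9.7 + 1.9 + 7.3 = 28.2
L_max = max([9.3, 9.7, 1.9, 7.3]) = 9.7
S (sum of others) = 28.2 - 9.7 = 18.5
min_reach = max(0, 9.7 - 18.5) = max(0, -8.8) = 0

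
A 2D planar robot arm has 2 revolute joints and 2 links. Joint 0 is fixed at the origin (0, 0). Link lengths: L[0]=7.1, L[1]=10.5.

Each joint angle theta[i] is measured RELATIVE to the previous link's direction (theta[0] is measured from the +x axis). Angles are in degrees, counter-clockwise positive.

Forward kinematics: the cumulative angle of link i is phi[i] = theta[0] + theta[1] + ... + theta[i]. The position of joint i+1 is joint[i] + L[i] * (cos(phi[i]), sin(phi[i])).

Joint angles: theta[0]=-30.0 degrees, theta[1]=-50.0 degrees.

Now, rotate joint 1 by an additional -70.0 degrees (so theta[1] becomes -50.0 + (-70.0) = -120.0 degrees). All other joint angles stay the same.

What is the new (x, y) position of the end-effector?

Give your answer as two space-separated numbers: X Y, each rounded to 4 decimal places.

joint[0] = (0.0000, 0.0000)  (base)
link 0: phi[0] = -30 = -30 deg
  cos(-30 deg) = 0.8660, sin(-30 deg) = -0.5000
  joint[1] = (0.0000, 0.0000) + 7.1 * (0.8660, -0.5000) = (0.0000 + 6.1488, 0.0000 + -3.5500) = (6.1488, -3.5500)
link 1: phi[1] = -30 + -120 = -150 deg
  cos(-150 deg) = -0.8660, sin(-150 deg) = -0.5000
  joint[2] = (6.1488, -3.5500) + 10.5 * (-0.8660, -0.5000) = (6.1488 + -9.0933, -3.5500 + -5.2500) = (-2.9445, -8.8000)
End effector: (-2.9445, -8.8000)

Answer: -2.9445 -8.8000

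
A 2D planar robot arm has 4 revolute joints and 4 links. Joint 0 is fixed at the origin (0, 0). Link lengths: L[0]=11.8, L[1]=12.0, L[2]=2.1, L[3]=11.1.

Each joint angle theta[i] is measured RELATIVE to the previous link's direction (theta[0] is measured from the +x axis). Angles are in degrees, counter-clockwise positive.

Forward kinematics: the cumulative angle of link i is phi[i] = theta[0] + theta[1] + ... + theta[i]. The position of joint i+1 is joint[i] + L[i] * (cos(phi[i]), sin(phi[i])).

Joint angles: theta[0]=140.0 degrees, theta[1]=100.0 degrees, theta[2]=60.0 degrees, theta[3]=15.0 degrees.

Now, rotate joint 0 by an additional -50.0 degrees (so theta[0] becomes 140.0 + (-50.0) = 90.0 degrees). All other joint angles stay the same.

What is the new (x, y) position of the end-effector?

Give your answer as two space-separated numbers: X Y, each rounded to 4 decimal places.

Answer: -13.5034 -3.3149

Derivation:
joint[0] = (0.0000, 0.0000)  (base)
link 0: phi[0] = 90 = 90 deg
  cos(90 deg) = 0.0000, sin(90 deg) = 1.0000
  joint[1] = (0.0000, 0.0000) + 11.8 * (0.0000, 1.0000) = (0.0000 + 0.0000, 0.0000 + 11.8000) = (0.0000, 11.8000)
link 1: phi[1] = 90 + 100 = 190 deg
  cos(190 deg) = -0.9848, sin(190 deg) = -0.1736
  joint[2] = (0.0000, 11.8000) + 12 * (-0.9848, -0.1736) = (0.0000 + -11.8177, 11.8000 + -2.0838) = (-11.8177, 9.7162)
link 2: phi[2] = 90 + 100 + 60 = 250 deg
  cos(250 deg) = -0.3420, sin(250 deg) = -0.9397
  joint[3] = (-11.8177, 9.7162) + 2.1 * (-0.3420, -0.9397) = (-11.8177 + -0.7182, 9.7162 + -1.9734) = (-12.5359, 7.7429)
link 3: phi[3] = 90 + 100 + 60 + 15 = 265 deg
  cos(265 deg) = -0.0872, sin(265 deg) = -0.9962
  joint[4] = (-12.5359, 7.7429) + 11.1 * (-0.0872, -0.9962) = (-12.5359 + -0.9674, 7.7429 + -11.0578) = (-13.5034, -3.3149)
End effector: (-13.5034, -3.3149)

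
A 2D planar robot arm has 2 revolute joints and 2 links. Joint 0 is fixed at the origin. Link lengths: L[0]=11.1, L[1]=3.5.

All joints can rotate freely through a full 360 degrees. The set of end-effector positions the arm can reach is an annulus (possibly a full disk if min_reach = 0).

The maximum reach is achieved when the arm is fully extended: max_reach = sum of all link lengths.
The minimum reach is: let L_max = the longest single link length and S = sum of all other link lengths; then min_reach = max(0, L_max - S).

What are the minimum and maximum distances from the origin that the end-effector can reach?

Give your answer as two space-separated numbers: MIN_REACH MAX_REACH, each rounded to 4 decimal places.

Answer: 7.6000 14.6000

Derivation:
Link lengths: [11.1, 3.5]
max_reach = 11.1 + 3.5 = 14.6
L_max = max([11.1, 3.5]) = 11.1
S (sum of others) = 14.6 - 11.1 = 3.5
min_reach = max(0, 11.1 - 3.5) = max(0, 7.6) = 7.6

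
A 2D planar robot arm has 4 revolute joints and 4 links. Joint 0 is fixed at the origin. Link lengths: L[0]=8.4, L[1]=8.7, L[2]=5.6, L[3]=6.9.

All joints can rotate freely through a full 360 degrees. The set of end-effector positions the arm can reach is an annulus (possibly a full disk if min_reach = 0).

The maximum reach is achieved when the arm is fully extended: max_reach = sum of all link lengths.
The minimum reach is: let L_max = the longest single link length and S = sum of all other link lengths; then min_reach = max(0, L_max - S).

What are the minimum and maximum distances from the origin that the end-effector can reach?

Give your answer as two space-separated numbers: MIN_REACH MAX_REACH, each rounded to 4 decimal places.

Link lengths: [8.4, 8.7, 5.6, 6.9]
max_reach = 8.4 + 8.7 + 5.6 + 6.9 = 29.6
L_max = max([8.4, 8.7, 5.6, 6.9]) = 8.7
S (sum of others) = 29.6 - 8.7 = 20.9
min_reach = max(0, 8.7 - 20.9) = max(0, -12.2) = 0

Answer: 0.0000 29.6000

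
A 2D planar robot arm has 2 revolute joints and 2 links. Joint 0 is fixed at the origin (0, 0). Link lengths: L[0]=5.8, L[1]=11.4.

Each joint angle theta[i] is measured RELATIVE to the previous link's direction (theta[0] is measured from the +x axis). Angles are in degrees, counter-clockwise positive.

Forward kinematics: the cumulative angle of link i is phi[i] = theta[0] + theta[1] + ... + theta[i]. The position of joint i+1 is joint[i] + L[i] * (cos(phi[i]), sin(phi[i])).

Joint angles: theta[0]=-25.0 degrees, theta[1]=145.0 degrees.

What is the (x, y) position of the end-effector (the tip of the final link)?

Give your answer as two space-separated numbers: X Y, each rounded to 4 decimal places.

joint[0] = (0.0000, 0.0000)  (base)
link 0: phi[0] = -25 = -25 deg
  cos(-25 deg) = 0.9063, sin(-25 deg) = -0.4226
  joint[1] = (0.0000, 0.0000) + 5.8 * (0.9063, -0.4226) = (0.0000 + 5.2566, 0.0000 + -2.4512) = (5.2566, -2.4512)
link 1: phi[1] = -25 + 145 = 120 deg
  cos(120 deg) = -0.5000, sin(120 deg) = 0.8660
  joint[2] = (5.2566, -2.4512) + 11.4 * (-0.5000, 0.8660) = (5.2566 + -5.7000, -2.4512 + 9.8727) = (-0.4434, 7.4215)
End effector: (-0.4434, 7.4215)

Answer: -0.4434 7.4215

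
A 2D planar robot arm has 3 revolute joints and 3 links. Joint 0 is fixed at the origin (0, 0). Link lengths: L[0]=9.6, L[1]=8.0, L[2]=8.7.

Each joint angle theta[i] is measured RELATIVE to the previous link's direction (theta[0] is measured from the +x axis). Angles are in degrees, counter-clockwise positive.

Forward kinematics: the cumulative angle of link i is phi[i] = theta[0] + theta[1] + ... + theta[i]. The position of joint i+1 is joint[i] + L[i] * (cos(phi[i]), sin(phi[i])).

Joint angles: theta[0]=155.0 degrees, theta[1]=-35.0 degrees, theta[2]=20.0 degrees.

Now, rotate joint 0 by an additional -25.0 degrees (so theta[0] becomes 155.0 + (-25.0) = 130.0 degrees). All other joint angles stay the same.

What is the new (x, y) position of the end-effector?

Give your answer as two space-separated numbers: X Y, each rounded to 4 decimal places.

Answer: -10.5448 23.2085

Derivation:
joint[0] = (0.0000, 0.0000)  (base)
link 0: phi[0] = 130 = 130 deg
  cos(130 deg) = -0.6428, sin(130 deg) = 0.7660
  joint[1] = (0.0000, 0.0000) + 9.6 * (-0.6428, 0.7660) = (0.0000 + -6.1708, 0.0000 + 7.3540) = (-6.1708, 7.3540)
link 1: phi[1] = 130 + -35 = 95 deg
  cos(95 deg) = -0.0872, sin(95 deg) = 0.9962
  joint[2] = (-6.1708, 7.3540) + 8 * (-0.0872, 0.9962) = (-6.1708 + -0.6972, 7.3540 + 7.9696) = (-6.8680, 15.3236)
link 2: phi[2] = 130 + -35 + 20 = 115 deg
  cos(115 deg) = -0.4226, sin(115 deg) = 0.9063
  joint[3] = (-6.8680, 15.3236) + 8.7 * (-0.4226, 0.9063) = (-6.8680 + -3.6768, 15.3236 + 7.8849) = (-10.5448, 23.2085)
End effector: (-10.5448, 23.2085)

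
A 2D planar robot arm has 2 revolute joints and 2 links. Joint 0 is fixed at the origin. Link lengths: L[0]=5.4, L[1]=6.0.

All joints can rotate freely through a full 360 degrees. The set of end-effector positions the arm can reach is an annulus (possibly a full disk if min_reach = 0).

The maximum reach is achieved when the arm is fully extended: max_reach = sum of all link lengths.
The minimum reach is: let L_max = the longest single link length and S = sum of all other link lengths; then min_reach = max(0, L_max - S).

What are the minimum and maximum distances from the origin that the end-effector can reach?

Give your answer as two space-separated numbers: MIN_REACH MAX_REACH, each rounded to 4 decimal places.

Answer: 0.6000 11.4000

Derivation:
Link lengths: [5.4, 6.0]
max_reach = 5.4 + 6 = 11.4
L_max = max([5.4, 6.0]) = 6
S (sum of others) = 11.4 - 6 = 5.4
min_reach = max(0, 6 - 5.4) = max(0, 0.6) = 0.6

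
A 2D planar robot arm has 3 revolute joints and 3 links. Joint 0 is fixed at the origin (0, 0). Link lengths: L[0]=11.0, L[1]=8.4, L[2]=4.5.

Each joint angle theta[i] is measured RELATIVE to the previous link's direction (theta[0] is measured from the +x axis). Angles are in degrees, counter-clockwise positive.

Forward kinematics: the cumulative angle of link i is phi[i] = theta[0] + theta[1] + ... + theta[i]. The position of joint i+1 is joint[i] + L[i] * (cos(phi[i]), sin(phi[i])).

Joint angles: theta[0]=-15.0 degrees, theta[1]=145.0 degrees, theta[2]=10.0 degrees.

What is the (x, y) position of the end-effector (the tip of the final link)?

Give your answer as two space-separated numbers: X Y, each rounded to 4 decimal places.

joint[0] = (0.0000, 0.0000)  (base)
link 0: phi[0] = -15 = -15 deg
  cos(-15 deg) = 0.9659, sin(-15 deg) = -0.2588
  joint[1] = (0.0000, 0.0000) + 11 * (0.9659, -0.2588) = (0.0000 + 10.6252, 0.0000 + -2.8470) = (10.6252, -2.8470)
link 1: phi[1] = -15 + 145 = 130 deg
  cos(130 deg) = -0.6428, sin(130 deg) = 0.7660
  joint[2] = (10.6252, -2.8470) + 8.4 * (-0.6428, 0.7660) = (10.6252 + -5.3994, -2.8470 + 6.4348) = (5.2258, 3.5878)
link 2: phi[2] = -15 + 145 + 10 = 140 deg
  cos(140 deg) = -0.7660, sin(140 deg) = 0.6428
  joint[3] = (5.2258, 3.5878) + 4.5 * (-0.7660, 0.6428) = (5.2258 + -3.4472, 3.5878 + 2.8925) = (1.7786, 6.4803)
End effector: (1.7786, 6.4803)

Answer: 1.7786 6.4803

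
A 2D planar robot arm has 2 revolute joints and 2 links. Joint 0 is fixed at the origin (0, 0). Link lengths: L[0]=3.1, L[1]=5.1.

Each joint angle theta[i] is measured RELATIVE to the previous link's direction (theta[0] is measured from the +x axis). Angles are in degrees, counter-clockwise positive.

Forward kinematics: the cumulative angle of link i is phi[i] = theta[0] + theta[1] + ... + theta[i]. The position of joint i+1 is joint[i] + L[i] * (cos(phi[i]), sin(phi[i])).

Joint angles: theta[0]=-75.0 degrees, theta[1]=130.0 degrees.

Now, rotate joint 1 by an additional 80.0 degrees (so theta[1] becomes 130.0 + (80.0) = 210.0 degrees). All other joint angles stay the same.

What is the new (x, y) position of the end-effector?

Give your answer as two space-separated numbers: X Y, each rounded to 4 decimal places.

Answer: -2.8039 0.6119

Derivation:
joint[0] = (0.0000, 0.0000)  (base)
link 0: phi[0] = -75 = -75 deg
  cos(-75 deg) = 0.2588, sin(-75 deg) = -0.9659
  joint[1] = (0.0000, 0.0000) + 3.1 * (0.2588, -0.9659) = (0.0000 + 0.8023, 0.0000 + -2.9944) = (0.8023, -2.9944)
link 1: phi[1] = -75 + 210 = 135 deg
  cos(135 deg) = -0.7071, sin(135 deg) = 0.7071
  joint[2] = (0.8023, -2.9944) + 5.1 * (-0.7071, 0.7071) = (0.8023 + -3.6062, -2.9944 + 3.6062) = (-2.8039, 0.6119)
End effector: (-2.8039, 0.6119)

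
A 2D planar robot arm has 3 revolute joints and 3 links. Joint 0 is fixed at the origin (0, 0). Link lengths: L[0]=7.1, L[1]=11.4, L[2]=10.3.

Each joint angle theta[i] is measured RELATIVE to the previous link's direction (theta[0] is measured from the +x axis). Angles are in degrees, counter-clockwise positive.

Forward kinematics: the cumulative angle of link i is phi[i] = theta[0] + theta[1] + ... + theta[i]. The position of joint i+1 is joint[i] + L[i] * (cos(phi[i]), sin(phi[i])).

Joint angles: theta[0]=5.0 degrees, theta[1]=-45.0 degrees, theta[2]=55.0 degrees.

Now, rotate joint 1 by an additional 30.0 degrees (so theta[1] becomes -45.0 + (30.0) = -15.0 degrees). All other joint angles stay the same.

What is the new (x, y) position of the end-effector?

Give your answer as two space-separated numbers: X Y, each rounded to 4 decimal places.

joint[0] = (0.0000, 0.0000)  (base)
link 0: phi[0] = 5 = 5 deg
  cos(5 deg) = 0.9962, sin(5 deg) = 0.0872
  joint[1] = (0.0000, 0.0000) + 7.1 * (0.9962, 0.0872) = (0.0000 + 7.0730, 0.0000 + 0.6188) = (7.0730, 0.6188)
link 1: phi[1] = 5 + -15 = -10 deg
  cos(-10 deg) = 0.9848, sin(-10 deg) = -0.1736
  joint[2] = (7.0730, 0.6188) + 11.4 * (0.9848, -0.1736) = (7.0730 + 11.2268, 0.6188 + -1.9796) = (18.2998, -1.3608)
link 2: phi[2] = 5 + -15 + 55 = 45 deg
  cos(45 deg) = 0.7071, sin(45 deg) = 0.7071
  joint[3] = (18.2998, -1.3608) + 10.3 * (0.7071, 0.7071) = (18.2998 + 7.2832, -1.3608 + 7.2832) = (25.5830, 5.9224)
End effector: (25.5830, 5.9224)

Answer: 25.5830 5.9224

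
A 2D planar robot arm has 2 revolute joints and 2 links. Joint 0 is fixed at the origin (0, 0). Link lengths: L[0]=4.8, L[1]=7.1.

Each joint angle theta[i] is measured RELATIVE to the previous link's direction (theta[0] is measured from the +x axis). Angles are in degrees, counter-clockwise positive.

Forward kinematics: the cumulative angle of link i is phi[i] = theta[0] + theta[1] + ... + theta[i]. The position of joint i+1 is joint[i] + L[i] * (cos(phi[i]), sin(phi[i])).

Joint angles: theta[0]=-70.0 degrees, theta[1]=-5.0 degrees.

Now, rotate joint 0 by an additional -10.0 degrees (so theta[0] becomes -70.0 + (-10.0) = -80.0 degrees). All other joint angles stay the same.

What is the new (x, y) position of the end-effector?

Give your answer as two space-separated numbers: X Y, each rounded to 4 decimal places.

joint[0] = (0.0000, 0.0000)  (base)
link 0: phi[0] = -80 = -80 deg
  cos(-80 deg) = 0.1736, sin(-80 deg) = -0.9848
  joint[1] = (0.0000, 0.0000) + 4.8 * (0.1736, -0.9848) = (0.0000 + 0.8335, 0.0000 + -4.7271) = (0.8335, -4.7271)
link 1: phi[1] = -80 + -5 = -85 deg
  cos(-85 deg) = 0.0872, sin(-85 deg) = -0.9962
  joint[2] = (0.8335, -4.7271) + 7.1 * (0.0872, -0.9962) = (0.8335 + 0.6188, -4.7271 + -7.0730) = (1.4523, -11.8001)
End effector: (1.4523, -11.8001)

Answer: 1.4523 -11.8001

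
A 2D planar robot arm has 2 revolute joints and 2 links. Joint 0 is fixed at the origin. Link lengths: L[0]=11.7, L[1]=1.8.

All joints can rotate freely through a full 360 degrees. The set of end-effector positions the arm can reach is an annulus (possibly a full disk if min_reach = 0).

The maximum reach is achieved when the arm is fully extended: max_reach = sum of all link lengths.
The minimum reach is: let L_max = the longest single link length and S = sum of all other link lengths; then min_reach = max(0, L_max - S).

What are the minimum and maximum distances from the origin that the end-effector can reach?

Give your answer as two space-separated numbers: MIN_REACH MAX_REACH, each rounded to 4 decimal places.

Link lengths: [11.7, 1.8]
max_reach = 11.7 + 1.8 = 13.5
L_max = max([11.7, 1.8]) = 11.7
S (sum of others) = 13.5 - 11.7 = 1.8
min_reach = max(0, 11.7 - 1.8) = max(0, 9.9) = 9.9

Answer: 9.9000 13.5000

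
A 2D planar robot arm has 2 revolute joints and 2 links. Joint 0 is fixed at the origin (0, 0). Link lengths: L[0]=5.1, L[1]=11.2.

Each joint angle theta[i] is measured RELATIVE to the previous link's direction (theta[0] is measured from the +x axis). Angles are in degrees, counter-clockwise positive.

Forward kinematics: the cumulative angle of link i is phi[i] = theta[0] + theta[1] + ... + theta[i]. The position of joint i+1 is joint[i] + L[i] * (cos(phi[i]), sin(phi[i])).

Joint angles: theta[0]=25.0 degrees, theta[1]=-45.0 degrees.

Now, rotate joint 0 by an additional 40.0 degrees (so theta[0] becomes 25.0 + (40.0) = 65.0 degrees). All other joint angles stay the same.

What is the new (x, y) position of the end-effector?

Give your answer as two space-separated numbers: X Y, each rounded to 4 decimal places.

joint[0] = (0.0000, 0.0000)  (base)
link 0: phi[0] = 65 = 65 deg
  cos(65 deg) = 0.4226, sin(65 deg) = 0.9063
  joint[1] = (0.0000, 0.0000) + 5.1 * (0.4226, 0.9063) = (0.0000 + 2.1554, 0.0000 + 4.6222) = (2.1554, 4.6222)
link 1: phi[1] = 65 + -45 = 20 deg
  cos(20 deg) = 0.9397, sin(20 deg) = 0.3420
  joint[2] = (2.1554, 4.6222) + 11.2 * (0.9397, 0.3420) = (2.1554 + 10.5246, 4.6222 + 3.8306) = (12.6799, 8.4528)
End effector: (12.6799, 8.4528)

Answer: 12.6799 8.4528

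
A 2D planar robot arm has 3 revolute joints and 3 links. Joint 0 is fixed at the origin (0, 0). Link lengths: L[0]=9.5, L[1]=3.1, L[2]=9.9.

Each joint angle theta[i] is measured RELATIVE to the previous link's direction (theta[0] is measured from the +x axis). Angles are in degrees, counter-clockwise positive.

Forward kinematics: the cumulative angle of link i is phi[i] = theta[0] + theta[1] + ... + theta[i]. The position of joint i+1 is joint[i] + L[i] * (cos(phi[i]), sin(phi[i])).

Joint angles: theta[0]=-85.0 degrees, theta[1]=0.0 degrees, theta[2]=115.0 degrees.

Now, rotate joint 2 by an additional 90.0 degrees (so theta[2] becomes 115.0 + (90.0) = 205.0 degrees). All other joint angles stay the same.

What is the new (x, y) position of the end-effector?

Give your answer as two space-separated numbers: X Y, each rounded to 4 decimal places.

Answer: -3.8518 -3.9784

Derivation:
joint[0] = (0.0000, 0.0000)  (base)
link 0: phi[0] = -85 = -85 deg
  cos(-85 deg) = 0.0872, sin(-85 deg) = -0.9962
  joint[1] = (0.0000, 0.0000) + 9.5 * (0.0872, -0.9962) = (0.0000 + 0.8280, 0.0000 + -9.4638) = (0.8280, -9.4638)
link 1: phi[1] = -85 + 0 = -85 deg
  cos(-85 deg) = 0.0872, sin(-85 deg) = -0.9962
  joint[2] = (0.8280, -9.4638) + 3.1 * (0.0872, -0.9962) = (0.8280 + 0.2702, -9.4638 + -3.0882) = (1.0982, -12.5521)
link 2: phi[2] = -85 + 0 + 205 = 120 deg
  cos(120 deg) = -0.5000, sin(120 deg) = 0.8660
  joint[3] = (1.0982, -12.5521) + 9.9 * (-0.5000, 0.8660) = (1.0982 + -4.9500, -12.5521 + 8.5737) = (-3.8518, -3.9784)
End effector: (-3.8518, -3.9784)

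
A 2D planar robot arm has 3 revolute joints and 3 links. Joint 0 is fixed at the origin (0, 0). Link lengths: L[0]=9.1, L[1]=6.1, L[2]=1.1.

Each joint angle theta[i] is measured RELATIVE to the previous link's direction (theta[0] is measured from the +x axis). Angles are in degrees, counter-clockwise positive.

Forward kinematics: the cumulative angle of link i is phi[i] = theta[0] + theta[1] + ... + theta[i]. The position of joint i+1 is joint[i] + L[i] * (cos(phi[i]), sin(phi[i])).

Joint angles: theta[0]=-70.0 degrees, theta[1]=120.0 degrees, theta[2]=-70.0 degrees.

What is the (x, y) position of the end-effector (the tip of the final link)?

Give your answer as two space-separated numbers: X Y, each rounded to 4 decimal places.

joint[0] = (0.0000, 0.0000)  (base)
link 0: phi[0] = -70 = -70 deg
  cos(-70 deg) = 0.3420, sin(-70 deg) = -0.9397
  joint[1] = (0.0000, 0.0000) + 9.1 * (0.3420, -0.9397) = (0.0000 + 3.1124, 0.0000 + -8.5512) = (3.1124, -8.5512)
link 1: phi[1] = -70 + 120 = 50 deg
  cos(50 deg) = 0.6428, sin(50 deg) = 0.7660
  joint[2] = (3.1124, -8.5512) + 6.1 * (0.6428, 0.7660) = (3.1124 + 3.9210, -8.5512 + 4.6729) = (7.0334, -3.8783)
link 2: phi[2] = -70 + 120 + -70 = -20 deg
  cos(-20 deg) = 0.9397, sin(-20 deg) = -0.3420
  joint[3] = (7.0334, -3.8783) + 1.1 * (0.9397, -0.3420) = (7.0334 + 1.0337, -3.8783 + -0.3762) = (8.0670, -4.2546)
End effector: (8.0670, -4.2546)

Answer: 8.0670 -4.2546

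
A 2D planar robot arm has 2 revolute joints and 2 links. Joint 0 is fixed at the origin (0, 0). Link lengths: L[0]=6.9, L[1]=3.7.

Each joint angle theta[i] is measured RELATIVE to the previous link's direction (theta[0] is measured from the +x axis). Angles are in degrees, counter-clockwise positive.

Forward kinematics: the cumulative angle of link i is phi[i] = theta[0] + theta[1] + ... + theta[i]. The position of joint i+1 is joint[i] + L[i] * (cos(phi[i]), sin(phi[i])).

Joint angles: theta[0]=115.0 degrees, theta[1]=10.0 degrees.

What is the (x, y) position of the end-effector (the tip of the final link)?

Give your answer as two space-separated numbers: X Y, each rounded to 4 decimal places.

joint[0] = (0.0000, 0.0000)  (base)
link 0: phi[0] = 115 = 115 deg
  cos(115 deg) = -0.4226, sin(115 deg) = 0.9063
  joint[1] = (0.0000, 0.0000) + 6.9 * (-0.4226, 0.9063) = (0.0000 + -2.9161, 0.0000 + 6.2535) = (-2.9161, 6.2535)
link 1: phi[1] = 115 + 10 = 125 deg
  cos(125 deg) = -0.5736, sin(125 deg) = 0.8192
  joint[2] = (-2.9161, 6.2535) + 3.7 * (-0.5736, 0.8192) = (-2.9161 + -2.1222, 6.2535 + 3.0309) = (-5.0383, 9.2844)
End effector: (-5.0383, 9.2844)

Answer: -5.0383 9.2844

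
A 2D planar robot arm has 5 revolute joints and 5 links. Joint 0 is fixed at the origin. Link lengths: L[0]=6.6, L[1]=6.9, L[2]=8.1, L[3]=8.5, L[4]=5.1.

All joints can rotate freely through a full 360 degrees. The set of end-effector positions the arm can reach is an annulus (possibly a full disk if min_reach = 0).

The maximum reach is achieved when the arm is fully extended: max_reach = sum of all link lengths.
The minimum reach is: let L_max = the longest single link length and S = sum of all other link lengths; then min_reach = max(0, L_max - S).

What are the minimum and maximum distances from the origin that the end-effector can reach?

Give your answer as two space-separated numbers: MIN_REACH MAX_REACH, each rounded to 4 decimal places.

Answer: 0.0000 35.2000

Derivation:
Link lengths: [6.6, 6.9, 8.1, 8.5, 5.1]
max_reach = 6.6 + 6.9 + 8.1 + 8.5 + 5.1 = 35.2
L_max = max([6.6, 6.9, 8.1, 8.5, 5.1]) = 8.5
S (sum of others) = 35.2 - 8.5 = 26.7
min_reach = max(0, 8.5 - 26.7) = max(0, -18.2) = 0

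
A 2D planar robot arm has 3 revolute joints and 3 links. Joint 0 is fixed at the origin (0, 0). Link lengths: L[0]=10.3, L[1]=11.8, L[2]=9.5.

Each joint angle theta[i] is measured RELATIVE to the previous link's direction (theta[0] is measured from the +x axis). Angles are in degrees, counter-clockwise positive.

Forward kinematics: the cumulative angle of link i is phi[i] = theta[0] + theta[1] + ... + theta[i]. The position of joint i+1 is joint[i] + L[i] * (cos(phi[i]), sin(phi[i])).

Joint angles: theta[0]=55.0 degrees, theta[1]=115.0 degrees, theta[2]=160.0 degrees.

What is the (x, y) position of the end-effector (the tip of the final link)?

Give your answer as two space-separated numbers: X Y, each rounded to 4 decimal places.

joint[0] = (0.0000, 0.0000)  (base)
link 0: phi[0] = 55 = 55 deg
  cos(55 deg) = 0.5736, sin(55 deg) = 0.8192
  joint[1] = (0.0000, 0.0000) + 10.3 * (0.5736, 0.8192) = (0.0000 + 5.9078, 0.0000 + 8.4373) = (5.9078, 8.4373)
link 1: phi[1] = 55 + 115 = 170 deg
  cos(170 deg) = -0.9848, sin(170 deg) = 0.1736
  joint[2] = (5.9078, 8.4373) + 11.8 * (-0.9848, 0.1736) = (5.9078 + -11.6207, 8.4373 + 2.0490) = (-5.7129, 10.4863)
link 2: phi[2] = 55 + 115 + 160 = 330 deg
  cos(330 deg) = 0.8660, sin(330 deg) = -0.5000
  joint[3] = (-5.7129, 10.4863) + 9.5 * (0.8660, -0.5000) = (-5.7129 + 8.2272, 10.4863 + -4.7500) = (2.5143, 5.7363)
End effector: (2.5143, 5.7363)

Answer: 2.5143 5.7363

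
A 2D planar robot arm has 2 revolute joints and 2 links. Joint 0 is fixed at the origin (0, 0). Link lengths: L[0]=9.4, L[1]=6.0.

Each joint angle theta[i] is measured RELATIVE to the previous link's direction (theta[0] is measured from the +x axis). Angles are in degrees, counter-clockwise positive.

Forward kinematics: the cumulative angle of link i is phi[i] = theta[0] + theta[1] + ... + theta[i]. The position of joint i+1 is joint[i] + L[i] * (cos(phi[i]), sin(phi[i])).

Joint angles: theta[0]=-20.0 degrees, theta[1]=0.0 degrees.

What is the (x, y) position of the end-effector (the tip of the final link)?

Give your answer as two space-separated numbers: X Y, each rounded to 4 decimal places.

Answer: 14.4713 -5.2671

Derivation:
joint[0] = (0.0000, 0.0000)  (base)
link 0: phi[0] = -20 = -20 deg
  cos(-20 deg) = 0.9397, sin(-20 deg) = -0.3420
  joint[1] = (0.0000, 0.0000) + 9.4 * (0.9397, -0.3420) = (0.0000 + 8.8331, 0.0000 + -3.2150) = (8.8331, -3.2150)
link 1: phi[1] = -20 + 0 = -20 deg
  cos(-20 deg) = 0.9397, sin(-20 deg) = -0.3420
  joint[2] = (8.8331, -3.2150) + 6 * (0.9397, -0.3420) = (8.8331 + 5.6382, -3.2150 + -2.0521) = (14.4713, -5.2671)
End effector: (14.4713, -5.2671)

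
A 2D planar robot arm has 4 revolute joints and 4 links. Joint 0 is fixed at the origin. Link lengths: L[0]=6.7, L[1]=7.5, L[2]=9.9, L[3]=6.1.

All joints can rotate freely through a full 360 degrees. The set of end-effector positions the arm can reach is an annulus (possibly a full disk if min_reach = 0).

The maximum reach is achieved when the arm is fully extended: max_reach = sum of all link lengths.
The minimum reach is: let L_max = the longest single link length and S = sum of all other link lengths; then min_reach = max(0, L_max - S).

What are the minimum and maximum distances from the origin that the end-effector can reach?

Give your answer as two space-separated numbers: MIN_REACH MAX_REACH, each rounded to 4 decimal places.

Link lengths: [6.7, 7.5, 9.9, 6.1]
max_reach = 6.7 + 7.5 + 9.9 + 6.1 = 30.2
L_max = max([6.7, 7.5, 9.9, 6.1]) = 9.9
S (sum of others) = 30.2 - 9.9 = 20.3
min_reach = max(0, 9.9 - 20.3) = max(0, -10.4) = 0

Answer: 0.0000 30.2000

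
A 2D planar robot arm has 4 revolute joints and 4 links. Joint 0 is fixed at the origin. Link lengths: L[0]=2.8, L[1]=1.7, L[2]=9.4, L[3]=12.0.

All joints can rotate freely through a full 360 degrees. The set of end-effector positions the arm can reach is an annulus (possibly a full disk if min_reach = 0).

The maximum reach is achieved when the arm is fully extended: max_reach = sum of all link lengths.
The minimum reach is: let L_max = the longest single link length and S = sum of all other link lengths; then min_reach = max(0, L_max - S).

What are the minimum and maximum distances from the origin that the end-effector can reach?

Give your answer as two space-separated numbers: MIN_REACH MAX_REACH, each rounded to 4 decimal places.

Link lengths: [2.8, 1.7, 9.4, 12.0]
max_reach = 2.8 + 1.7 + 9.4 + 12 = 25.9
L_max = max([2.8, 1.7, 9.4, 12.0]) = 12
S (sum of others) = 25.9 - 12 = 13.9
min_reach = max(0, 12 - 13.9) = max(0, -1.9) = 0

Answer: 0.0000 25.9000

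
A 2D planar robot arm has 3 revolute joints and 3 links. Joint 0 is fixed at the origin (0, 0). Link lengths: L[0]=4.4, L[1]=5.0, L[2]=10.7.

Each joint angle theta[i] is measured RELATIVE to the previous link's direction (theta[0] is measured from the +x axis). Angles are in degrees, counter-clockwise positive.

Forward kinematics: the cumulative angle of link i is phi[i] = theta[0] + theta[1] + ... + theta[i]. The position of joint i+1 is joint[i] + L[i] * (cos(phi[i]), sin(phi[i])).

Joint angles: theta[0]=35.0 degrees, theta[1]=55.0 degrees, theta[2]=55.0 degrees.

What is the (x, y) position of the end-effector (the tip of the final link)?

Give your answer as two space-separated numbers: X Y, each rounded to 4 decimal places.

Answer: -5.1607 13.6610

Derivation:
joint[0] = (0.0000, 0.0000)  (base)
link 0: phi[0] = 35 = 35 deg
  cos(35 deg) = 0.8192, sin(35 deg) = 0.5736
  joint[1] = (0.0000, 0.0000) + 4.4 * (0.8192, 0.5736) = (0.0000 + 3.6043, 0.0000 + 2.5237) = (3.6043, 2.5237)
link 1: phi[1] = 35 + 55 = 90 deg
  cos(90 deg) = 0.0000, sin(90 deg) = 1.0000
  joint[2] = (3.6043, 2.5237) + 5 * (0.0000, 1.0000) = (3.6043 + 0.0000, 2.5237 + 5.0000) = (3.6043, 7.5237)
link 2: phi[2] = 35 + 55 + 55 = 145 deg
  cos(145 deg) = -0.8192, sin(145 deg) = 0.5736
  joint[3] = (3.6043, 7.5237) + 10.7 * (-0.8192, 0.5736) = (3.6043 + -8.7649, 7.5237 + 6.1373) = (-5.1607, 13.6610)
End effector: (-5.1607, 13.6610)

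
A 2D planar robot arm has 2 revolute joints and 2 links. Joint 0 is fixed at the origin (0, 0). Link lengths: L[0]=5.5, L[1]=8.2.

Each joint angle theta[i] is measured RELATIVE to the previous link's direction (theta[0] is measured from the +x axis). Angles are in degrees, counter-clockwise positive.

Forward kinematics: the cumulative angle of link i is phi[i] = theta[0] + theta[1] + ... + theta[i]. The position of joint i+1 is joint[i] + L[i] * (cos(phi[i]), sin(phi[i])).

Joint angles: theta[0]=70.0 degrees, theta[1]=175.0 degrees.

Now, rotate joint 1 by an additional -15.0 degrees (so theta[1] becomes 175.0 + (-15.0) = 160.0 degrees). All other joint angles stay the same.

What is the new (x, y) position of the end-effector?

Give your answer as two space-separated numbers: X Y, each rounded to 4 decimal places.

Answer: -3.3897 -1.1133

Derivation:
joint[0] = (0.0000, 0.0000)  (base)
link 0: phi[0] = 70 = 70 deg
  cos(70 deg) = 0.3420, sin(70 deg) = 0.9397
  joint[1] = (0.0000, 0.0000) + 5.5 * (0.3420, 0.9397) = (0.0000 + 1.8811, 0.0000 + 5.1683) = (1.8811, 5.1683)
link 1: phi[1] = 70 + 160 = 230 deg
  cos(230 deg) = -0.6428, sin(230 deg) = -0.7660
  joint[2] = (1.8811, 5.1683) + 8.2 * (-0.6428, -0.7660) = (1.8811 + -5.2709, 5.1683 + -6.2816) = (-3.3897, -1.1133)
End effector: (-3.3897, -1.1133)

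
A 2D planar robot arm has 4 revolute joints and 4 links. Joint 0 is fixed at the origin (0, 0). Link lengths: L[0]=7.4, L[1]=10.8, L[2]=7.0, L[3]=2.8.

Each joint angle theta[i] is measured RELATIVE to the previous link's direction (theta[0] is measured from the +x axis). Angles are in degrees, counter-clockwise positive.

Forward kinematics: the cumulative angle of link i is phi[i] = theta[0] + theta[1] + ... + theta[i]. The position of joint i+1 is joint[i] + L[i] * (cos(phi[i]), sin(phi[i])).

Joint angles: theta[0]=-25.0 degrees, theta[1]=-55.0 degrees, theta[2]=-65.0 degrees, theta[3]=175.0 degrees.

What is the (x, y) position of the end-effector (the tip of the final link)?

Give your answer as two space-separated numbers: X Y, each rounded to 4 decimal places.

joint[0] = (0.0000, 0.0000)  (base)
link 0: phi[0] = -25 = -25 deg
  cos(-25 deg) = 0.9063, sin(-25 deg) = -0.4226
  joint[1] = (0.0000, 0.0000) + 7.4 * (0.9063, -0.4226) = (0.0000 + 6.7067, 0.0000 + -3.1274) = (6.7067, -3.1274)
link 1: phi[1] = -25 + -55 = -80 deg
  cos(-80 deg) = 0.1736, sin(-80 deg) = -0.9848
  joint[2] = (6.7067, -3.1274) + 10.8 * (0.1736, -0.9848) = (6.7067 + 1.8754, -3.1274 + -10.6359) = (8.5821, -13.7633)
link 2: phi[2] = -25 + -55 + -65 = -145 deg
  cos(-145 deg) = -0.8192, sin(-145 deg) = -0.5736
  joint[3] = (8.5821, -13.7633) + 7 * (-0.8192, -0.5736) = (8.5821 + -5.7341, -13.7633 + -4.0150) = (2.8480, -17.7783)
link 3: phi[3] = -25 + -55 + -65 + 175 = 30 deg
  cos(30 deg) = 0.8660, sin(30 deg) = 0.5000
  joint[4] = (2.8480, -17.7783) + 2.8 * (0.8660, 0.5000) = (2.8480 + 2.4249, -17.7783 + 1.4000) = (5.2729, -16.3783)
End effector: (5.2729, -16.3783)

Answer: 5.2729 -16.3783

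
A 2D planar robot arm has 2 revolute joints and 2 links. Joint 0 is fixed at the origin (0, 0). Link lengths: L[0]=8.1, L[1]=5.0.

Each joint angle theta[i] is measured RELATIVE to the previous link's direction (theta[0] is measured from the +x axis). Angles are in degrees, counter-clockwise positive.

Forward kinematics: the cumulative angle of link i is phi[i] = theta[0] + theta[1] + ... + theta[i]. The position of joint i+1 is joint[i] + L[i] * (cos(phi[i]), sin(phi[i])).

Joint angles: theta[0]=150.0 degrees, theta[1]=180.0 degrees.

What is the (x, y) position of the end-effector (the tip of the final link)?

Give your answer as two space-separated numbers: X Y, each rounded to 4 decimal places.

Answer: -2.6847 1.5500

Derivation:
joint[0] = (0.0000, 0.0000)  (base)
link 0: phi[0] = 150 = 150 deg
  cos(150 deg) = -0.8660, sin(150 deg) = 0.5000
  joint[1] = (0.0000, 0.0000) + 8.1 * (-0.8660, 0.5000) = (0.0000 + -7.0148, 0.0000 + 4.0500) = (-7.0148, 4.0500)
link 1: phi[1] = 150 + 180 = 330 deg
  cos(330 deg) = 0.8660, sin(330 deg) = -0.5000
  joint[2] = (-7.0148, 4.0500) + 5 * (0.8660, -0.5000) = (-7.0148 + 4.3301, 4.0500 + -2.5000) = (-2.6847, 1.5500)
End effector: (-2.6847, 1.5500)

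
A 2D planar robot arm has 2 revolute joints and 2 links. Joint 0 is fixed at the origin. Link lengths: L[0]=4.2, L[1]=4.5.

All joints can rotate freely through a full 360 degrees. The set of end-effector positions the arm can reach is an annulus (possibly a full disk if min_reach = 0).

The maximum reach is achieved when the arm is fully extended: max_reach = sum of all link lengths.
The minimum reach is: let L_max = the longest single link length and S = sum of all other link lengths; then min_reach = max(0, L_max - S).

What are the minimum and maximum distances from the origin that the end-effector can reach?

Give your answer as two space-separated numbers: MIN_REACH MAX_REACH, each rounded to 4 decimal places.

Answer: 0.3000 8.7000

Derivation:
Link lengths: [4.2, 4.5]
max_reach = 4.2 + 4.5 = 8.7
L_max = max([4.2, 4.5]) = 4.5
S (sum of others) = 8.7 - 4.5 = 4.2
min_reach = max(0, 4.5 - 4.2) = max(0, 0.3) = 0.3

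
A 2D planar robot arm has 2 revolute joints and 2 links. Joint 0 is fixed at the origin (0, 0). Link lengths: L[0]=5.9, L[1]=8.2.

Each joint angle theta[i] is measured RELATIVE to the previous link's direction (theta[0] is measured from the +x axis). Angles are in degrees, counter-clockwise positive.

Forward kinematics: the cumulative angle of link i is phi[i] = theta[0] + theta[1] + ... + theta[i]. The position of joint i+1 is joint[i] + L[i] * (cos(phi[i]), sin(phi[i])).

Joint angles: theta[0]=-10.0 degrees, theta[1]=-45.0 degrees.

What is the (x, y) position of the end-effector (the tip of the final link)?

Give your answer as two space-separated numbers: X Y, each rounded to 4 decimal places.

joint[0] = (0.0000, 0.0000)  (base)
link 0: phi[0] = -10 = -10 deg
  cos(-10 deg) = 0.9848, sin(-10 deg) = -0.1736
  joint[1] = (0.0000, 0.0000) + 5.9 * (0.9848, -0.1736) = (0.0000 + 5.8104, 0.0000 + -1.0245) = (5.8104, -1.0245)
link 1: phi[1] = -10 + -45 = -55 deg
  cos(-55 deg) = 0.5736, sin(-55 deg) = -0.8192
  joint[2] = (5.8104, -1.0245) + 8.2 * (0.5736, -0.8192) = (5.8104 + 4.7033, -1.0245 + -6.7170) = (10.5137, -7.7416)
End effector: (10.5137, -7.7416)

Answer: 10.5137 -7.7416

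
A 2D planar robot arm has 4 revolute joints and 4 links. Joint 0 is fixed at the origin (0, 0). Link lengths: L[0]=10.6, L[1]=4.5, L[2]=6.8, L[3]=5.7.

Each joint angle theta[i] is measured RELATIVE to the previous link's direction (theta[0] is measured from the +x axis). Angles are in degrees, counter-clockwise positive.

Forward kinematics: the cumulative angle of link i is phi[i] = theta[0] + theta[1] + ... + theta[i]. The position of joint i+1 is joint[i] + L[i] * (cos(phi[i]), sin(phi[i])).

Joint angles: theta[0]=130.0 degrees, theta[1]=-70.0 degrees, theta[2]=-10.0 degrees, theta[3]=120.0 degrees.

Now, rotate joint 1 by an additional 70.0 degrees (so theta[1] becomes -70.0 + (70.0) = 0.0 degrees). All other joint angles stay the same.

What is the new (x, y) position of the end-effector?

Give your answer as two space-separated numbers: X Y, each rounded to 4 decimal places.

Answer: -15.9561 12.5199

Derivation:
joint[0] = (0.0000, 0.0000)  (base)
link 0: phi[0] = 130 = 130 deg
  cos(130 deg) = -0.6428, sin(130 deg) = 0.7660
  joint[1] = (0.0000, 0.0000) + 10.6 * (-0.6428, 0.7660) = (0.0000 + -6.8135, 0.0000 + 8.1201) = (-6.8135, 8.1201)
link 1: phi[1] = 130 + 0 = 130 deg
  cos(130 deg) = -0.6428, sin(130 deg) = 0.7660
  joint[2] = (-6.8135, 8.1201) + 4.5 * (-0.6428, 0.7660) = (-6.8135 + -2.8925, 8.1201 + 3.4472) = (-9.7061, 11.5673)
link 2: phi[2] = 130 + 0 + -10 = 120 deg
  cos(120 deg) = -0.5000, sin(120 deg) = 0.8660
  joint[3] = (-9.7061, 11.5673) + 6.8 * (-0.5000, 0.8660) = (-9.7061 + -3.4000, 11.5673 + 5.8890) = (-13.1061, 17.4562)
link 3: phi[3] = 130 + 0 + -10 + 120 = 240 deg
  cos(240 deg) = -0.5000, sin(240 deg) = -0.8660
  joint[4] = (-13.1061, 17.4562) + 5.7 * (-0.5000, -0.8660) = (-13.1061 + -2.8500, 17.4562 + -4.9363) = (-15.9561, 12.5199)
End effector: (-15.9561, 12.5199)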